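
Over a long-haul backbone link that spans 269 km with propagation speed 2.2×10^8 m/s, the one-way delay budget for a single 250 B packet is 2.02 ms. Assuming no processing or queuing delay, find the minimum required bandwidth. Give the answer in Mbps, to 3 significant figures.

2.51 Mbps

L = 2000 bits.
Propagation delay = 269000 / 2.2e+08 = 1.22273 ms.
Transmission budget = 2.02 − 1.22273 = 0.797273 ms.
R ≥ L / t_tx = 2000 bits / 0.000797273 s = 2.51 Mbps.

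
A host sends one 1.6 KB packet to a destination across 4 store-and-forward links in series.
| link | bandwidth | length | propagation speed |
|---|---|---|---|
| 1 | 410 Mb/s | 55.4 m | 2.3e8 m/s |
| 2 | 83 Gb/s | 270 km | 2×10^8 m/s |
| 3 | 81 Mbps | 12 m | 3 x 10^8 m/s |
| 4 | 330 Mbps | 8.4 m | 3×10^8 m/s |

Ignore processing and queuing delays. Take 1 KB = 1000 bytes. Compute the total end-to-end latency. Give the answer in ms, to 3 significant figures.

1.58 ms

L = 12800 bits.
Transmission delays (L/R per hop): 0.0312195, 0.000154217, 0.158025, 0.0387879 ms; sum = 0.228186 ms.
Propagation delays (d/s per hop): 0.00024087, 1.35, 4e-05, 2.8e-05 ms; sum = 1.35031 ms.
End-to-end = 1.58 ms.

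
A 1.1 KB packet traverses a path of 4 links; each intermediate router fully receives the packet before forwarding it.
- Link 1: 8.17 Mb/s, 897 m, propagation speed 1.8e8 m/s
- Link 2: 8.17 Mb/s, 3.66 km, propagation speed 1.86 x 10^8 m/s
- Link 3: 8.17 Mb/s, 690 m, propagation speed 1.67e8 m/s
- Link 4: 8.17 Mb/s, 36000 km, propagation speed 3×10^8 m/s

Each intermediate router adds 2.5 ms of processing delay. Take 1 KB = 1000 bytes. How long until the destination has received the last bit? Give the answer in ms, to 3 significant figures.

132 ms

L = 8800 bits.
Transmission delay per hop = L/R = 8800/8170000 = 1.07711 ms; 4 hops → 4.30845 ms.
Propagation delays (d/s per hop): 0.00498333, 0.0196774, 0.00413174, 120 ms; sum = 120.029 ms.
Processing at 3 router(s): 3 × 2.5 ms = 7.5 ms.
End-to-end = 132 ms.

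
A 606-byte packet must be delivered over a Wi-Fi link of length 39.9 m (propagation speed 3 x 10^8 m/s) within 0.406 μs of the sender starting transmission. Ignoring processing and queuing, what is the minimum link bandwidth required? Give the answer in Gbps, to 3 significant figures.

L = 4848 bits.
Propagation delay = 39.9 / 300000000 = 0.133 μs.
Transmission budget = 0.406 − 0.133 = 0.273 μs.
R ≥ L / t_tx = 4848 bits / 2.73e-07 s = 17.8 Gbps.

17.8 Gbps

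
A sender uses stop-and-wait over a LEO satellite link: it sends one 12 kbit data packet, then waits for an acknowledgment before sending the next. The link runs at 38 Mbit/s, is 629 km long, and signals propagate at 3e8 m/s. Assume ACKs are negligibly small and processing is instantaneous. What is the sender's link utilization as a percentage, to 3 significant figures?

7.00 %

t_tx = L/R = 12000/38000000 = 0.000315789 s.
t_prop = 629000/300000000 = 0.00209667 s; RTT = 0.00419333 s.
Cycle = t_tx + RTT = 0.00450912 s.
Utilization = t_tx / cycle = 0.000315789/0.00450912 = 7.00 %.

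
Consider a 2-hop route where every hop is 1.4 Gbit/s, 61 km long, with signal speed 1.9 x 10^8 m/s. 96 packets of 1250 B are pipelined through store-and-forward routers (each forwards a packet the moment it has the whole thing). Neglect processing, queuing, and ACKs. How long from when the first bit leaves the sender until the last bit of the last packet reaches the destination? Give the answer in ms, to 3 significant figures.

1.33 ms

Per-hop transmission t_tx = L/R = 10000/1400000000 = 0.00714286 ms.
Per-hop propagation t_prop = 61000/190000000 = 0.321053 ms.
Pipeline fill: first packet needs 2·t_tx to clear all hops; remaining 95 packets each add one t_tx.
Total = (2+96-1)·t_tx + 2·t_prop = 97·0.00714286 + 2·0.321053 = 1.33 ms.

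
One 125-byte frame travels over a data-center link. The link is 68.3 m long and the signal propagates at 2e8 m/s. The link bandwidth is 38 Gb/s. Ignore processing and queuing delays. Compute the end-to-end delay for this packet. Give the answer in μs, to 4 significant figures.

0.3678 μs

L = 125 × 8 = 1000 bits.
Transmission delay = L/R = 1000 / 38000000000 = 0.0263158 μs.
Propagation delay = d/s = 68.3 m / 200000000 m/s = 0.3415 μs.
Total = 0.3678 μs.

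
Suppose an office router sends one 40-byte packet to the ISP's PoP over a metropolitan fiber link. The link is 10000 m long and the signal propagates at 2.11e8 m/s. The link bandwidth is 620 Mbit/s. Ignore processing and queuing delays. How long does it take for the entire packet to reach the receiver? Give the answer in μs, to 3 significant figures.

47.9 μs

L = 40 × 8 = 320 bits.
Transmission delay = L/R = 320 / 620000000 = 0.516129 μs.
Propagation delay = d/s = 10000 m / 211000000 m/s = 47.3934 μs.
Total = 47.9 μs.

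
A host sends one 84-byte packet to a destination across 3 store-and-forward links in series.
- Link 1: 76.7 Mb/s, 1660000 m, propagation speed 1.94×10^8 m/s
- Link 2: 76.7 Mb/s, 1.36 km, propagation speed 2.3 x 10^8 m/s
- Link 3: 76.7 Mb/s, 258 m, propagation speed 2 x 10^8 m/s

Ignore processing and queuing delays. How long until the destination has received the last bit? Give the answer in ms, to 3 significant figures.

8.59 ms

L = 84 × 8 = 672 bits.
Transmission delay per hop = L/R = 672/76700000 = 0.00876141 ms; 3 hops → 0.0262842 ms.
Propagation delays (d/s per hop): 8.5567, 0.00591304, 0.00129 ms; sum = 8.5639 ms.
End-to-end = 8.59 ms.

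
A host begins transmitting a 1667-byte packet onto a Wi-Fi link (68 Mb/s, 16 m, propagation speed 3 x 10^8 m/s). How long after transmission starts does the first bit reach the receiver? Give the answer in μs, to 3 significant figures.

0.0533 μs

First bit experiences only propagation delay: d/s = 16/300000000 = 0.0533 μs.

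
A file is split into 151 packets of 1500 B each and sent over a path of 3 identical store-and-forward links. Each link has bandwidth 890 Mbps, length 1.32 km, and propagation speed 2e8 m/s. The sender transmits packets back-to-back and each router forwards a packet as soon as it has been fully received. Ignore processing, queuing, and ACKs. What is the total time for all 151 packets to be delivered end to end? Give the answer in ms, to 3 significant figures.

Per-hop transmission t_tx = L/R = 12000/890000000 = 0.0134831 ms.
Per-hop propagation t_prop = 1320/200000000 = 0.0066 ms.
Pipeline fill: first packet needs 3·t_tx to clear all hops; remaining 150 packets each add one t_tx.
Total = (3+151-1)·t_tx + 3·t_prop = 153·0.0134831 + 3·0.0066 = 2.08 ms.

2.08 ms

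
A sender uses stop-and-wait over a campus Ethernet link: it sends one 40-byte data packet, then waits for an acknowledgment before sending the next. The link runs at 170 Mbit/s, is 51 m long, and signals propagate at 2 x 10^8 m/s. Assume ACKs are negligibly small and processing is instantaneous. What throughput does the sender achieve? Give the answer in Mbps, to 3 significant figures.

134 Mbps

t_tx = L/R = 320/170000000 = 1.88235e-06 s.
t_prop = 51/200000000 = 2.55e-07 s; RTT = 5.1e-07 s.
Cycle = t_tx + RTT = 2.39235e-06 s.
Throughput = L / cycle = 320 / 2.39235e-06 = 134 Mbps.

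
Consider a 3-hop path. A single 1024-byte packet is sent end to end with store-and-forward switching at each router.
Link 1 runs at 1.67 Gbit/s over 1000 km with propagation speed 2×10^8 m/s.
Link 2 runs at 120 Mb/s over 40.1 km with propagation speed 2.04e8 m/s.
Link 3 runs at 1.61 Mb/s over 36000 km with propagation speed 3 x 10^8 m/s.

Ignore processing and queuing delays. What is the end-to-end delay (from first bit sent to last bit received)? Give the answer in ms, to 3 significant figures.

130 ms

L = 1024 × 8 = 8192 bits.
Transmission delays (L/R per hop): 0.00490539, 0.0682667, 5.0882 ms; sum = 5.16137 ms.
Propagation delays (d/s per hop): 5, 0.196569, 120 ms; sum = 125.197 ms.
End-to-end = 130 ms.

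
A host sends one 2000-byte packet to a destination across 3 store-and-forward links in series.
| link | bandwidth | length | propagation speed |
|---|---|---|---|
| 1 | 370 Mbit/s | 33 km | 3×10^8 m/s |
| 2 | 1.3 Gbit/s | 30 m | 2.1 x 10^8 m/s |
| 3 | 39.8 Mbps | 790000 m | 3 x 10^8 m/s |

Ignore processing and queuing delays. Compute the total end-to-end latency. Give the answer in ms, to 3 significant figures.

L = 2000 × 8 = 16000 bits.
Transmission delays (L/R per hop): 0.0432432, 0.0123077, 0.40201 ms; sum = 0.457561 ms.
Propagation delays (d/s per hop): 0.11, 0.000142857, 2.63333 ms; sum = 2.74348 ms.
End-to-end = 3.20 ms.

3.20 ms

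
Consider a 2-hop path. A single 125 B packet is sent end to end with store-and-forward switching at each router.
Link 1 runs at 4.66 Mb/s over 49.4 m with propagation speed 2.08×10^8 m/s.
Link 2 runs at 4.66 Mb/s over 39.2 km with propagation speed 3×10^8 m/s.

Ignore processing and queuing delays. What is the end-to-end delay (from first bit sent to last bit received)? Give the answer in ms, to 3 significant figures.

L = 125 × 8 = 1000 bits.
Transmission delay per hop = L/R = 1000/4660000 = 0.214592 ms; 2 hops → 0.429185 ms.
Propagation delays (d/s per hop): 0.0002375, 0.130667 ms; sum = 0.130904 ms.
End-to-end = 0.560 ms.

0.560 ms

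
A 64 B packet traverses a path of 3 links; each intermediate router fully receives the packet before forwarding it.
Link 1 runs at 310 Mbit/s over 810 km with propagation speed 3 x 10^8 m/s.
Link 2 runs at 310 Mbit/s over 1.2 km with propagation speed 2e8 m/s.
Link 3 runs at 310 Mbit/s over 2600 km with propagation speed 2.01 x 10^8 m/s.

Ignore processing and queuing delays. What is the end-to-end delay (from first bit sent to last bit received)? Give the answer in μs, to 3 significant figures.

L = 64 × 8 = 512 bits.
Transmission delay per hop = L/R = 512/310000000 = 1.65161 μs; 3 hops → 4.95484 μs.
Propagation delays (d/s per hop): 2700, 6, 12935.3 μs; sum = 15641.3 μs.
End-to-end = 15600 μs.

15600 μs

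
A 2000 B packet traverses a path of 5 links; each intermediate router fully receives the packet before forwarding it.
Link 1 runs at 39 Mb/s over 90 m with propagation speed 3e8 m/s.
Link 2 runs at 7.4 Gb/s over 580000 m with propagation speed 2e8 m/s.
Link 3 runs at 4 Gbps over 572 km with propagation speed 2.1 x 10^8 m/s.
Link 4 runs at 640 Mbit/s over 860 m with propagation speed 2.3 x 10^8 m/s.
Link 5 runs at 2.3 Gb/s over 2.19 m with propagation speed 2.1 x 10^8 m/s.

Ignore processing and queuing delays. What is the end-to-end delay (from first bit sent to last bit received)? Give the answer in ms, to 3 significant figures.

L = 2000 × 8 = 16000 bits.
Transmission delays (L/R per hop): 0.410256, 0.00216216, 0.004, 0.025, 0.00695652 ms; sum = 0.448375 ms.
Propagation delays (d/s per hop): 0.0003, 2.9, 2.72381, 0.00373913, 1.04286e-05 ms; sum = 5.62786 ms.
End-to-end = 6.08 ms.

6.08 ms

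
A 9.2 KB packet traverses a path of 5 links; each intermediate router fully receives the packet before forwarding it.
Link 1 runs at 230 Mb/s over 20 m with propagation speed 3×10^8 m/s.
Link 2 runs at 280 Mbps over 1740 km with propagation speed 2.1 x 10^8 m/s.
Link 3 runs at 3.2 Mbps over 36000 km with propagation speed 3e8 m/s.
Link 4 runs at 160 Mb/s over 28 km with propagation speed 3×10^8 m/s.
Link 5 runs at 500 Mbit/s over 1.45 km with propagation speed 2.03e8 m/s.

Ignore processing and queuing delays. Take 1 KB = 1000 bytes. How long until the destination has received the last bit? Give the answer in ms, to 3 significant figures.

153 ms

L = 73600 bits.
Transmission delays (L/R per hop): 0.32, 0.262857, 23, 0.46, 0.1472 ms; sum = 24.1901 ms.
Propagation delays (d/s per hop): 6.66667e-05, 8.28571, 120, 0.0933333, 0.00714286 ms; sum = 128.386 ms.
End-to-end = 153 ms.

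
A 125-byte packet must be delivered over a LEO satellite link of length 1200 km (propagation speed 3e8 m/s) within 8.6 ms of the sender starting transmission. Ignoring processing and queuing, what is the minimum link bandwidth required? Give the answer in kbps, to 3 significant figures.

L = 1000 bits.
Propagation delay = 1200000 / 300000000 = 4 ms.
Transmission budget = 8.6 − 4 = 4.6 ms.
R ≥ L / t_tx = 1000 bits / 0.0046 s = 217 kbps.

217 kbps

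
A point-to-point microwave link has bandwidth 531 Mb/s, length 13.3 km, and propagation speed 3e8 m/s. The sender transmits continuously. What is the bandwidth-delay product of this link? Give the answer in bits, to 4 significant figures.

Propagation delay = 13300 / 300000000 = 4.43333e-05 s.
BDP = R × t_prop = 531000000 × 4.43333e-05 = 23541 bits.

23540 bits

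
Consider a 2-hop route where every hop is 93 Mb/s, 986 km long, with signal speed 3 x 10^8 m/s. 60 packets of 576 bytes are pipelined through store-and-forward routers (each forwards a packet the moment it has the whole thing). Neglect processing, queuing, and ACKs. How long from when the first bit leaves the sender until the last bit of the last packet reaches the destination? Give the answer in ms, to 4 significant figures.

Per-hop transmission t_tx = L/R = 4608/93000000 = 0.0495484 ms.
Per-hop propagation t_prop = 986000/300000000 = 3.28667 ms.
Pipeline fill: first packet needs 2·t_tx to clear all hops; remaining 59 packets each add one t_tx.
Total = (2+60-1)·t_tx + 2·t_prop = 61·0.0495484 + 2·3.28667 = 9.596 ms.

9.596 ms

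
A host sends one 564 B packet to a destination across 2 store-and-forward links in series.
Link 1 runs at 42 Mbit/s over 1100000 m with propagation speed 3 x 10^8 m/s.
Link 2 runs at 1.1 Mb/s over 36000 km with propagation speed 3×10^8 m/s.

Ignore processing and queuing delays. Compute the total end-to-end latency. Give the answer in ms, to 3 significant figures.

L = 564 × 8 = 4512 bits.
Transmission delays (L/R per hop): 0.107429, 4.10182 ms; sum = 4.20925 ms.
Propagation delays (d/s per hop): 3.66667, 120 ms; sum = 123.667 ms.
End-to-end = 128 ms.

128 ms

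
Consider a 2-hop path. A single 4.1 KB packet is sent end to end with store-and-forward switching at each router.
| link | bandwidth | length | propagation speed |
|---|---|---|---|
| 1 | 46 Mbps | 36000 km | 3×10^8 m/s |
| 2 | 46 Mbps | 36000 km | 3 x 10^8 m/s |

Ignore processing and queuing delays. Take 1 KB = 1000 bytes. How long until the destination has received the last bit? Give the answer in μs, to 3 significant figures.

L = 32800 bits.
Transmission delay per hop = L/R = 32800/46000000 = 713.043 μs; 2 hops → 1426.09 μs.
Propagation delays (d/s per hop): 120000, 120000 μs; sum = 240000 μs.
End-to-end = 241000 μs.

241000 μs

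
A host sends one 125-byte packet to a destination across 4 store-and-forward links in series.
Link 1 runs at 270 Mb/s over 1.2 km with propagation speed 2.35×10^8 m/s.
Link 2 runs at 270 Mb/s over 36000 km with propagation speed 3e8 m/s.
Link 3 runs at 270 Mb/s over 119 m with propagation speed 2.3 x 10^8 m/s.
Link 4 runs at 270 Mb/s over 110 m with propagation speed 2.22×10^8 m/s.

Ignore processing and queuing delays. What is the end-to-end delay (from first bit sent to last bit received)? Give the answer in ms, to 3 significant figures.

L = 125 × 8 = 1000 bits.
Transmission delay per hop = L/R = 1000/270000000 = 0.0037037 ms; 4 hops → 0.0148148 ms.
Propagation delays (d/s per hop): 0.00510638, 120, 0.000517391, 0.000495495 ms; sum = 120.006 ms.
End-to-end = 120 ms.

120 ms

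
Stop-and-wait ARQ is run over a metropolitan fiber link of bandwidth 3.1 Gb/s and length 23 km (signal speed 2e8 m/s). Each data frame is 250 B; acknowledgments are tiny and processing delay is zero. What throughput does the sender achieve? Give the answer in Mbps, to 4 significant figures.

8.671 Mbps

t_tx = L/R = 2000/3100000000 = 6.45161e-07 s.
t_prop = 23000/200000000 = 0.000115 s; RTT = 0.00023 s.
Cycle = t_tx + RTT = 0.000230645 s.
Throughput = L / cycle = 2000 / 0.000230645 = 8.671 Mbps.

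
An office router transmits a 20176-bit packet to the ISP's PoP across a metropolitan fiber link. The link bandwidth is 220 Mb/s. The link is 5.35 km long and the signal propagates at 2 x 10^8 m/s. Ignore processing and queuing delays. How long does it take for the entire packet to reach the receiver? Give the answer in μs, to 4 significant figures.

118.5 μs

Transmission delay = L/R = 20176 / 220000000 = 91.7091 μs.
Propagation delay = d/s = 5350 m / 200000000 m/s = 26.75 μs.
Total = 118.5 μs.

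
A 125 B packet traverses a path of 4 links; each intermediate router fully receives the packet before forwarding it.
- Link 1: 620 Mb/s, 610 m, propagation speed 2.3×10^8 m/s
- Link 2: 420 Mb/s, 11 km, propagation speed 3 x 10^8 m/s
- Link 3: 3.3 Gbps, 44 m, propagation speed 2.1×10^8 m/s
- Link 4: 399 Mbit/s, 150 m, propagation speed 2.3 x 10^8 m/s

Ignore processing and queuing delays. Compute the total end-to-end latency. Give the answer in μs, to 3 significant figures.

47.0 μs

L = 125 × 8 = 1000 bits.
Transmission delays (L/R per hop): 1.6129, 2.38095, 0.30303, 2.50627 μs; sum = 6.80315 μs.
Propagation delays (d/s per hop): 2.65217, 36.6667, 0.209524, 0.652174 μs; sum = 40.1805 μs.
End-to-end = 47.0 μs.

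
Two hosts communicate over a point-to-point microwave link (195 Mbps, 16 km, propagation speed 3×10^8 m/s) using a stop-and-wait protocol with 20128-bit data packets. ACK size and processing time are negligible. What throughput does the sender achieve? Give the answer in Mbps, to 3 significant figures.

t_tx = L/R = 20128/195000000 = 0.000103221 s.
t_prop = 16000/300000000 = 5.33333e-05 s; RTT = 0.000106667 s.
Cycle = t_tx + RTT = 0.000209887 s.
Throughput = L / cycle = 20128 / 0.000209887 = 95.9 Mbps.

95.9 Mbps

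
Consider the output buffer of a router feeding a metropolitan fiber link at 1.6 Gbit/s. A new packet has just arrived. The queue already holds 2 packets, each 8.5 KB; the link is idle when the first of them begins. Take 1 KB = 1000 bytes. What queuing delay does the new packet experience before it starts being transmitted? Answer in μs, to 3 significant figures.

Each queued packet: L/R = 68000/1600000000 = 42.5 μs.
2 queued → 85 μs.
Queuing delay = 85.0 μs.

85.0 μs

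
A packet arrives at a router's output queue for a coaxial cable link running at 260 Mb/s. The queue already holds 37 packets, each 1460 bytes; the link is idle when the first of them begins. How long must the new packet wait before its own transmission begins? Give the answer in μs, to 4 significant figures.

Each queued packet: L/R = 11680/260000000 = 44.9231 μs.
37 queued → 1662.15 μs.
Queuing delay = 1662 μs.

1662 μs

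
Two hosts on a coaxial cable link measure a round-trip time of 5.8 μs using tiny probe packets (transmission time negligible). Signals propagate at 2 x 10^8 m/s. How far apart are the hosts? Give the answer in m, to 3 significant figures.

580 m

One-way propagation = RTT/2 = 2.9 μs.
d = s × t = 200000000 × 2.9e-06 = 580 m.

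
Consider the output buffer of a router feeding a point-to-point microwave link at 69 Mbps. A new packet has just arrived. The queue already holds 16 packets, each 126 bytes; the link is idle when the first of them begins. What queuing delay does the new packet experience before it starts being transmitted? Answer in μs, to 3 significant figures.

Each queued packet: L/R = 1008/69000000 = 14.6087 μs.
16 queued → 233.739 μs.
Queuing delay = 234 μs.

234 μs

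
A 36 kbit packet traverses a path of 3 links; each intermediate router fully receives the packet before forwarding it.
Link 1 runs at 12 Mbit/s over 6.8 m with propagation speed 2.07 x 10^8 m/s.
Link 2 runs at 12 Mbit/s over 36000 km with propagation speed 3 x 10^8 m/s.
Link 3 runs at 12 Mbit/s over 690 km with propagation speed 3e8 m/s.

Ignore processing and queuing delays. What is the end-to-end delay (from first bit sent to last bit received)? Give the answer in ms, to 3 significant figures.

131 ms

L = 36000 bits.
Transmission delay per hop = L/R = 36000/12000000 = 3 ms; 3 hops → 9 ms.
Propagation delays (d/s per hop): 3.28502e-05, 120, 2.3 ms; sum = 122.3 ms.
End-to-end = 131 ms.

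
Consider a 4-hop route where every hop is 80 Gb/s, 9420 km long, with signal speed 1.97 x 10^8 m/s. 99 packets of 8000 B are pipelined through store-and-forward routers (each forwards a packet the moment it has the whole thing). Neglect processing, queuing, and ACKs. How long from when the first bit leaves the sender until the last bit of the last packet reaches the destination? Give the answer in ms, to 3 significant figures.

191 ms

Per-hop transmission t_tx = L/R = 64000/80000000000 = 0.0008 ms.
Per-hop propagation t_prop = 9420000/197000000 = 47.8173 ms.
Pipeline fill: first packet needs 4·t_tx to clear all hops; remaining 98 packets each add one t_tx.
Total = (4+99-1)·t_tx + 4·t_prop = 102·0.0008 + 4·47.8173 = 191 ms.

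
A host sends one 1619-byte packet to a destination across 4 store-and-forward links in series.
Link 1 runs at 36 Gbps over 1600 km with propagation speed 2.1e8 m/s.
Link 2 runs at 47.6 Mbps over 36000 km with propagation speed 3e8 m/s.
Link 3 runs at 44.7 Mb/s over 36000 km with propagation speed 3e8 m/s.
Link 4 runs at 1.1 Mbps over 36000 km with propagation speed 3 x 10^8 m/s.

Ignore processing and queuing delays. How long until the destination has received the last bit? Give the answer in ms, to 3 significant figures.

L = 1619 × 8 = 12952 bits.
Transmission delays (L/R per hop): 0.000359778, 0.272101, 0.289754, 11.7745 ms; sum = 12.3368 ms.
Propagation delays (d/s per hop): 7.61905, 120, 120, 120 ms; sum = 367.619 ms.
End-to-end = 380 ms.

380 ms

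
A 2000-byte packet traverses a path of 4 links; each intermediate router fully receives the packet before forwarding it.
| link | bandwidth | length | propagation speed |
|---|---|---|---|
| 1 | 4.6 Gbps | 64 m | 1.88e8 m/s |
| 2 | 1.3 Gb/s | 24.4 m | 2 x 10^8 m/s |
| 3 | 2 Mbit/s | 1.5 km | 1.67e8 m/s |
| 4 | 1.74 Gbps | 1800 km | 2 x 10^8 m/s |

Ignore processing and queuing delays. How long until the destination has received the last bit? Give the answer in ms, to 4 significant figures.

L = 2000 × 8 = 16000 bits.
Transmission delays (L/R per hop): 0.00347826, 0.0123077, 8, 0.0091954 ms; sum = 8.02498 ms.
Propagation delays (d/s per hop): 0.000340426, 0.000122, 0.00898204, 9 ms; sum = 9.00944 ms.
End-to-end = 17.03 ms.

17.03 ms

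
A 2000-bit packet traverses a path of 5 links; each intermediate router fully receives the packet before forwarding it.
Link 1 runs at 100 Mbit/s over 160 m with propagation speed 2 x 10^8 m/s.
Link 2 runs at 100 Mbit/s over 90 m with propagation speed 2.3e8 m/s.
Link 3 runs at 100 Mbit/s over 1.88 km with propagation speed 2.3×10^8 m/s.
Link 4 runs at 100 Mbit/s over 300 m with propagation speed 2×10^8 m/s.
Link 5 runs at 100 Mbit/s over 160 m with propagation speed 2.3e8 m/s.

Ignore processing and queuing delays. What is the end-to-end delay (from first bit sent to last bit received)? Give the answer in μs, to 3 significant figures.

Transmission delay per hop = L/R = 2000/100000000 = 20 μs; 5 hops → 100 μs.
Propagation delays (d/s per hop): 0.8, 0.391304, 8.17391, 1.5, 0.695652 μs; sum = 11.5609 μs.
End-to-end = 112 μs.

112 μs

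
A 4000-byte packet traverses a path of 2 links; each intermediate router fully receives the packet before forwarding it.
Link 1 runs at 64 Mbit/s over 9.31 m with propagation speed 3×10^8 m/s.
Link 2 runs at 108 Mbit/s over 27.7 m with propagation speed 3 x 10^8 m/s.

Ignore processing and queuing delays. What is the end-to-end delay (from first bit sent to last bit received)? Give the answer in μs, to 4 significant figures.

796.4 μs

L = 4000 × 8 = 32000 bits.
Transmission delays (L/R per hop): 500, 296.296 μs; sum = 796.296 μs.
Propagation delays (d/s per hop): 0.0310333, 0.0923333 μs; sum = 0.123367 μs.
End-to-end = 796.4 μs.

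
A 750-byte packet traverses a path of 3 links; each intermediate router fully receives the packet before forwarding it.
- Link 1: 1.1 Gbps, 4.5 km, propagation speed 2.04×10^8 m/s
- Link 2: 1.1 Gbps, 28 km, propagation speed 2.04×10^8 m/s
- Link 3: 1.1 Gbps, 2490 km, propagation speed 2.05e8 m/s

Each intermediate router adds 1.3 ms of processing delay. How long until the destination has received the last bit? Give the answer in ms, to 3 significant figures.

L = 750 × 8 = 6000 bits.
Transmission delay per hop = L/R = 6000/1100000000 = 0.00545455 ms; 3 hops → 0.0163636 ms.
Propagation delays (d/s per hop): 0.0220588, 0.137255, 12.1463 ms; sum = 12.3057 ms.
Processing at 2 router(s): 2 × 1.3 ms = 2.6 ms.
End-to-end = 14.9 ms.

14.9 ms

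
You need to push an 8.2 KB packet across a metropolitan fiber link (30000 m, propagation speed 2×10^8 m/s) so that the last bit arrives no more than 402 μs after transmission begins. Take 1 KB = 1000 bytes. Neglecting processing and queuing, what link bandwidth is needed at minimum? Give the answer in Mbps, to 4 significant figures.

L = 65600 bits.
Propagation delay = 30000 / 200000000 = 150 μs.
Transmission budget = 402 − 150 = 252 μs.
R ≥ L / t_tx = 65600 bits / 0.000252 s = 260.3 Mbps.

260.3 Mbps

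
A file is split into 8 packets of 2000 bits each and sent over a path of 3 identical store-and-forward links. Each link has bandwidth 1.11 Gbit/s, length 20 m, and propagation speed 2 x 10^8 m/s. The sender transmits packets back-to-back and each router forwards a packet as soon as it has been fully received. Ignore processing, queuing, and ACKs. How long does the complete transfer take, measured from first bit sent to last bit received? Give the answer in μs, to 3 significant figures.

Per-hop transmission t_tx = L/R = 2000/1110000000 = 1.8018 μs.
Per-hop propagation t_prop = 20/200000000 = 0.1 μs.
Pipeline fill: first packet needs 3·t_tx to clear all hops; remaining 7 packets each add one t_tx.
Total = (3+8-1)·t_tx + 3·t_prop = 10·1.8018 + 3·0.1 = 18.3 μs.

18.3 μs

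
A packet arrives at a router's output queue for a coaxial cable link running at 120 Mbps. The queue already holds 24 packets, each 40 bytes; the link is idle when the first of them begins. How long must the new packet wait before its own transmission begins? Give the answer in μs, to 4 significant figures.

Each queued packet: L/R = 320/120000000 = 2.66667 μs.
24 queued → 64 μs.
Queuing delay = 64.00 μs.

64.00 μs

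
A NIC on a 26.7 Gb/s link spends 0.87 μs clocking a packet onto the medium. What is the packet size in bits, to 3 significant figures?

23200 bits

L = R × t_tx = 26700000000 b/s × 8.7e-07 s = 23229 bits.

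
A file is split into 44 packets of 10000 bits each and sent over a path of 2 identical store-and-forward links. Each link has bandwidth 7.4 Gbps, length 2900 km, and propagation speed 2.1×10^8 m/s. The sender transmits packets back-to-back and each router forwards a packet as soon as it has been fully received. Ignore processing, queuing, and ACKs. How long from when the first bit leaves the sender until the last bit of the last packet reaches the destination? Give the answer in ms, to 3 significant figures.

27.7 ms

Per-hop transmission t_tx = L/R = 10000/7400000000 = 0.00135135 ms.
Per-hop propagation t_prop = 2900000/210000000 = 13.8095 ms.
Pipeline fill: first packet needs 2·t_tx to clear all hops; remaining 43 packets each add one t_tx.
Total = (2+44-1)·t_tx + 2·t_prop = 45·0.00135135 + 2·13.8095 = 27.7 ms.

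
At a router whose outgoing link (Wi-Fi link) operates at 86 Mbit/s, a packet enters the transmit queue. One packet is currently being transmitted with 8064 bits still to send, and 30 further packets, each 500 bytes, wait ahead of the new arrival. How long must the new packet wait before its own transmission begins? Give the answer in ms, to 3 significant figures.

Each queued packet: L/R = 4000/86000000 = 0.0465116 ms.
30 queued → 1.39535 ms.
Plus remaining 8064 bits of current packet: 0.0937674 ms.
Queuing delay = 1.49 ms.

1.49 ms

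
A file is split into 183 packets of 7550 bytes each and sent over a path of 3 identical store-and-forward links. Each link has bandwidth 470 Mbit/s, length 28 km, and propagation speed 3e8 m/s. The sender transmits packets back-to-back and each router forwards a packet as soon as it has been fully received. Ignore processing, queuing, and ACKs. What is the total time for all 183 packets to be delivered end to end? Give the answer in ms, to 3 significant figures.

24.1 ms

Per-hop transmission t_tx = L/R = 60400/470000000 = 0.128511 ms.
Per-hop propagation t_prop = 28000/300000000 = 0.0933333 ms.
Pipeline fill: first packet needs 3·t_tx to clear all hops; remaining 182 packets each add one t_tx.
Total = (3+183-1)·t_tx + 3·t_prop = 185·0.128511 + 3·0.0933333 = 24.1 ms.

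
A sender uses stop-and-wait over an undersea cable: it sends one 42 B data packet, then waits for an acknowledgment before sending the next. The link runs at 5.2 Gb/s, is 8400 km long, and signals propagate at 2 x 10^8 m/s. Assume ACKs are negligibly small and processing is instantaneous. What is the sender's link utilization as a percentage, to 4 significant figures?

0.00007692 %

t_tx = L/R = 336/5200000000 = 6.46154e-08 s.
t_prop = 8400000/200000000 = 0.042 s; RTT = 0.084 s.
Cycle = t_tx + RTT = 0.0840001 s.
Utilization = t_tx / cycle = 6.46154e-08/0.0840001 = 0.00007692 %.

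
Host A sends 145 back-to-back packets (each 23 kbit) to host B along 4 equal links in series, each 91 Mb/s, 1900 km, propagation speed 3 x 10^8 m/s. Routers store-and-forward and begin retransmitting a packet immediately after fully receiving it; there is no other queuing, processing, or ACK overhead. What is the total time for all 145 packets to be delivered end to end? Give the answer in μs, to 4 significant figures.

62740 μs

Per-hop transmission t_tx = L/R = 23000/91000000 = 252.747 μs.
Per-hop propagation t_prop = 1900000/300000000 = 6333.33 μs.
Pipeline fill: first packet needs 4·t_tx to clear all hops; remaining 144 packets each add one t_tx.
Total = (4+145-1)·t_tx + 4·t_prop = 148·252.747 + 4·6333.33 = 62740 μs.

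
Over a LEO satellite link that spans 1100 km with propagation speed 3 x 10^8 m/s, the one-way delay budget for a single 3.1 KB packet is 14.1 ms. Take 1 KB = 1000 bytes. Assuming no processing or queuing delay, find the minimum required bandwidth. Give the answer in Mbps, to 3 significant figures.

L = 24800 bits.
Propagation delay = 1100000 / 300000000 = 3.66667 ms.
Transmission budget = 14.1 − 3.66667 = 10.4333 ms.
R ≥ L / t_tx = 24800 bits / 0.0104333 s = 2.38 Mbps.

2.38 Mbps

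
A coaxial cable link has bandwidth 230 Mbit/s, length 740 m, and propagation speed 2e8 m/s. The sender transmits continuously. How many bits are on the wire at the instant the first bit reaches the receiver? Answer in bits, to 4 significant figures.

851.0 bits

Propagation delay = 740 / 200000000 = 3.7e-06 s.
BDP = R × t_prop = 230000000 × 3.7e-06 = 851 bits.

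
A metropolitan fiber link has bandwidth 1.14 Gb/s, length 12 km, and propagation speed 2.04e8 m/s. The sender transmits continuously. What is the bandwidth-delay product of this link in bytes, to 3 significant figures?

Propagation delay = 12000 / 204000000 = 5.88235e-05 s.
BDP = R × t_prop = 1140000000 × 5.88235e-05 = 67058.8 bits.
In bytes: 67058.8/8 = 8380 bytes.

8380 bytes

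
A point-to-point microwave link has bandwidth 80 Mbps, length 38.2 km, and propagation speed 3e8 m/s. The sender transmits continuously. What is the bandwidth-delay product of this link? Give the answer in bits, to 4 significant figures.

10190 bits

Propagation delay = 38200 / 300000000 = 0.000127333 s.
BDP = R × t_prop = 80000000 × 0.000127333 = 10186.7 bits.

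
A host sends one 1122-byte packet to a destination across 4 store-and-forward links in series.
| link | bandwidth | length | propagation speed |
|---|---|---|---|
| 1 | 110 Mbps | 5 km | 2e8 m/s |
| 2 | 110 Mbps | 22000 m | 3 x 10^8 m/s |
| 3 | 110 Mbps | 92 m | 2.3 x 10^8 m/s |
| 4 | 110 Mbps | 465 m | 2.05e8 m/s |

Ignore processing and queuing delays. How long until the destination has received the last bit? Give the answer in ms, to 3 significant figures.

L = 1122 × 8 = 8976 bits.
Transmission delay per hop = L/R = 8976/110000000 = 0.0816 ms; 4 hops → 0.3264 ms.
Propagation delays (d/s per hop): 0.025, 0.0733333, 0.0004, 0.00226829 ms; sum = 0.101002 ms.
End-to-end = 0.427 ms.

0.427 ms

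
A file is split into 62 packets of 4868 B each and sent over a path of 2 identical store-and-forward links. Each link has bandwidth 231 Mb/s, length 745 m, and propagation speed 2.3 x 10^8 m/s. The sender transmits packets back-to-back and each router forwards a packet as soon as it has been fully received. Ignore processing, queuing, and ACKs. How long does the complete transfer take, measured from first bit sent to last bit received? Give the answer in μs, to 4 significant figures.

10630 μs

Per-hop transmission t_tx = L/R = 38944/231000000 = 168.589 μs.
Per-hop propagation t_prop = 745/2.3e+08 = 3.23913 μs.
Pipeline fill: first packet needs 2·t_tx to clear all hops; remaining 61 packets each add one t_tx.
Total = (2+62-1)·t_tx + 2·t_prop = 63·168.589 + 2·3.23913 = 10630 μs.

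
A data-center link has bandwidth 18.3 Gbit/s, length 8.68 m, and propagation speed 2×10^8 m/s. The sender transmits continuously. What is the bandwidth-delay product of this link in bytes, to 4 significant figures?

Propagation delay = 8.68 / 200000000 = 4.34e-08 s.
BDP = R × t_prop = 18300000000 × 4.34e-08 = 794.22 bits.
In bytes: 794.22/8 = 99.28 bytes.

99.28 bytes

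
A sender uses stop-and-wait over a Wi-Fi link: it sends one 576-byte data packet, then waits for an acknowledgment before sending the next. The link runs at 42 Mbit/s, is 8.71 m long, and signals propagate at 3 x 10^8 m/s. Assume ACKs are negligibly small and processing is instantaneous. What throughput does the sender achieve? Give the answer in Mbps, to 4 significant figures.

t_tx = L/R = 4608/42000000 = 0.000109714 s.
t_prop = 8.71/300000000 = 2.90333e-08 s; RTT = 5.80667e-08 s.
Cycle = t_tx + RTT = 0.000109772 s.
Throughput = L / cycle = 4608 / 0.000109772 = 41.98 Mbps.

41.98 Mbps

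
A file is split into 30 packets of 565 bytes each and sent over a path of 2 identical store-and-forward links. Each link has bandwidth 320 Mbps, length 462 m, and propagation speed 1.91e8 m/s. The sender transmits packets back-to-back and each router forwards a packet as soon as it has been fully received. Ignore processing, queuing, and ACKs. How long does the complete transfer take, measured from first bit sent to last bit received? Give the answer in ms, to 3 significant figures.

0.443 ms

Per-hop transmission t_tx = L/R = 4520/320000000 = 0.014125 ms.
Per-hop propagation t_prop = 462/191000000 = 0.00241885 ms.
Pipeline fill: first packet needs 2·t_tx to clear all hops; remaining 29 packets each add one t_tx.
Total = (2+30-1)·t_tx + 2·t_prop = 31·0.014125 + 2·0.00241885 = 0.443 ms.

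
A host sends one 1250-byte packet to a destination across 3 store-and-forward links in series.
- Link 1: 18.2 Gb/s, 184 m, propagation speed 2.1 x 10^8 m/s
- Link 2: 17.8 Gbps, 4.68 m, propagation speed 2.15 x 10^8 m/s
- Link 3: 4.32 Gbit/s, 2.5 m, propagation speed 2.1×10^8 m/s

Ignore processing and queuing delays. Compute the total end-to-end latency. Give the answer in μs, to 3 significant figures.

4.34 μs

L = 1250 × 8 = 10000 bits.
Transmission delays (L/R per hop): 0.549451, 0.561798, 2.31481 μs; sum = 3.42606 μs.
Propagation delays (d/s per hop): 0.87619, 0.0217674, 0.0119048 μs; sum = 0.909863 μs.
End-to-end = 4.34 μs.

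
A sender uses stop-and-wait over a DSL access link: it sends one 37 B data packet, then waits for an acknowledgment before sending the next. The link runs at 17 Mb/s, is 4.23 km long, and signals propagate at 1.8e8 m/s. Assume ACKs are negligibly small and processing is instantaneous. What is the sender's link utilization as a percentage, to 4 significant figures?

t_tx = L/R = 296/17000000 = 1.74118e-05 s.
t_prop = 4230/180000000 = 2.35e-05 s; RTT = 4.7e-05 s.
Cycle = t_tx + RTT = 6.44118e-05 s.
Utilization = t_tx / cycle = 1.74118e-05/6.44118e-05 = 27.03 %.

27.03 %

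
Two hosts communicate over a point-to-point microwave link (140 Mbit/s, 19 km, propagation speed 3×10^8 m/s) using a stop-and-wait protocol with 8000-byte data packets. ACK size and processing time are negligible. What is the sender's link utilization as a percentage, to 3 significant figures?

78.3 %

t_tx = L/R = 64000/140000000 = 0.000457143 s.
t_prop = 19000/300000000 = 6.33333e-05 s; RTT = 0.000126667 s.
Cycle = t_tx + RTT = 0.00058381 s.
Utilization = t_tx / cycle = 0.000457143/0.00058381 = 78.3 %.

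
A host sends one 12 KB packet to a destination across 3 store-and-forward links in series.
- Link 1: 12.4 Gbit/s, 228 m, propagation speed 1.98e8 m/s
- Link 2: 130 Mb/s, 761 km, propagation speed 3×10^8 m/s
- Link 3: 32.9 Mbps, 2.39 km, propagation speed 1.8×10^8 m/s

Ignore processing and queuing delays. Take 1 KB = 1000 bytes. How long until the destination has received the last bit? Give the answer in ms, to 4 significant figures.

L = 96000 bits.
Transmission delays (L/R per hop): 0.00774194, 0.738462, 2.91793 ms; sum = 3.66414 ms.
Propagation delays (d/s per hop): 0.00115152, 2.53667, 0.0132778 ms; sum = 2.5511 ms.
End-to-end = 6.215 ms.

6.215 ms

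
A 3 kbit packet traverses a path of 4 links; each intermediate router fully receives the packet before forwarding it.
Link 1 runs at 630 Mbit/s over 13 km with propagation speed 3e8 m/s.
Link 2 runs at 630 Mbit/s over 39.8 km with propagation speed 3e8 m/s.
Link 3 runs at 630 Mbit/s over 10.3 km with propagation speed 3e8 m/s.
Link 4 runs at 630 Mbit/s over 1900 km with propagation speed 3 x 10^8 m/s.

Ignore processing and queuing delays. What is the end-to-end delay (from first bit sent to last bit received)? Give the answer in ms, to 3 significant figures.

L = 3000 bits.
Transmission delay per hop = L/R = 3000/630000000 = 0.0047619 ms; 4 hops → 0.0190476 ms.
Propagation delays (d/s per hop): 0.0433333, 0.132667, 0.0343333, 6.33333 ms; sum = 6.54367 ms.
End-to-end = 6.56 ms.

6.56 ms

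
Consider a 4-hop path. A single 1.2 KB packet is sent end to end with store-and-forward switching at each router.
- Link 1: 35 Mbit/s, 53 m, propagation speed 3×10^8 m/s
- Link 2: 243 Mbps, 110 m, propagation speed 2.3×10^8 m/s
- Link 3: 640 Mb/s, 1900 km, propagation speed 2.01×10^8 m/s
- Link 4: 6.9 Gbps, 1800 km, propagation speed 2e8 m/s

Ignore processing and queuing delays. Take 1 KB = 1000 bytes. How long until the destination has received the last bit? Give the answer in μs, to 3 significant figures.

18800 μs

L = 9600 bits.
Transmission delays (L/R per hop): 274.286, 39.5062, 15, 1.3913 μs; sum = 330.183 μs.
Propagation delays (d/s per hop): 0.176667, 0.478261, 9452.74, 9000 μs; sum = 18453.4 μs.
End-to-end = 18800 μs.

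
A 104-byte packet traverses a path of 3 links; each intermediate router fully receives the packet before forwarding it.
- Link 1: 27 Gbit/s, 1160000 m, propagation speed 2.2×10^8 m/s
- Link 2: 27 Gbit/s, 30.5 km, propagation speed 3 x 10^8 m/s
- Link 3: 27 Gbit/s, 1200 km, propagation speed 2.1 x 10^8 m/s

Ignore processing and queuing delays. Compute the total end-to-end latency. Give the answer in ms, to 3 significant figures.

L = 104 × 8 = 832 bits.
Transmission delay per hop = L/R = 832/27000000000 = 3.08148e-05 ms; 3 hops → 9.24444e-05 ms.
Propagation delays (d/s per hop): 5.27273, 0.101667, 5.71429 ms; sum = 11.0887 ms.
End-to-end = 11.1 ms.

11.1 ms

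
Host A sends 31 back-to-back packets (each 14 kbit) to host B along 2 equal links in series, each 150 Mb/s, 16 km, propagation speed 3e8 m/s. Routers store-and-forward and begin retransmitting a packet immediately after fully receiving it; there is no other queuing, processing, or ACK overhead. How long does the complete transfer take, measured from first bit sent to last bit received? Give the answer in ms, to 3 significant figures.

Per-hop transmission t_tx = L/R = 14000/150000000 = 0.0933333 ms.
Per-hop propagation t_prop = 16000/300000000 = 0.0533333 ms.
Pipeline fill: first packet needs 2·t_tx to clear all hops; remaining 30 packets each add one t_tx.
Total = (2+31-1)·t_tx + 2·t_prop = 32·0.0933333 + 2·0.0533333 = 3.09 ms.

3.09 ms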